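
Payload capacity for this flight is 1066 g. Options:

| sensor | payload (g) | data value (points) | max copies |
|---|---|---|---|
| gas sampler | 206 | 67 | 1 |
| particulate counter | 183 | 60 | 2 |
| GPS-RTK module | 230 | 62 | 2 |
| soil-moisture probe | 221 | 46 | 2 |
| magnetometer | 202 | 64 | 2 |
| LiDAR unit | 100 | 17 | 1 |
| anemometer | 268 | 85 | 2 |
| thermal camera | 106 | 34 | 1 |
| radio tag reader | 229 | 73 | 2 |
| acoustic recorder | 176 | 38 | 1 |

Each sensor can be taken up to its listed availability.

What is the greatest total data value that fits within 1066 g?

342

Ranking by ratio (data value/g): particulate counter 0.33, gas sampler 0.33, thermal camera 0.32, radio tag reader 0.32.
Filling by ratio: gas sampler + 2×particulate counter + LiDAR unit + thermal camera + radio tag reader for 311, with 59 g left unused.
But 2×particulate counter + magnetometer + anemometer + radio tag reader fits in 1065 g and reaches 342.
Every other selection either busts 1066 g or exceeds an availability limit or fails to beat 342.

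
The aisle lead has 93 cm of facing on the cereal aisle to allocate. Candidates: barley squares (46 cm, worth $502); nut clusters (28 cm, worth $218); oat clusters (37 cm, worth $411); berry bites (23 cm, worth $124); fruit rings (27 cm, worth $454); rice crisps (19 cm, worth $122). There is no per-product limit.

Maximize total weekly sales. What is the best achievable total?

By weekly sales per cm: fruit rings 16.81, oat clusters 11.11, barley squares 10.91 lead.
3×fruit rings uses 81 of the 93 cm and totals 1362.
Every other selection either busts 93 cm or fails to beat 1362.

1362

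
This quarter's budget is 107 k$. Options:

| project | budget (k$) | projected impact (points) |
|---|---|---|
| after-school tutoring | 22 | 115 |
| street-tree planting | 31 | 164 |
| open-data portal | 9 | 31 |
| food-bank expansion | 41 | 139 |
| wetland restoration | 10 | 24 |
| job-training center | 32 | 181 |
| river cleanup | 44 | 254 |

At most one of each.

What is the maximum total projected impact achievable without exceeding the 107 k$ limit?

599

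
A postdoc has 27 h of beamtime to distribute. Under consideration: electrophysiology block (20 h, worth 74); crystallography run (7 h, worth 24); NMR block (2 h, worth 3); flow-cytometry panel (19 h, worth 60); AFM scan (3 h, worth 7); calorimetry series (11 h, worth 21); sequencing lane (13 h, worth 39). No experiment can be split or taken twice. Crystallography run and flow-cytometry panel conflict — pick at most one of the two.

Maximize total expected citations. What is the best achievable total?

98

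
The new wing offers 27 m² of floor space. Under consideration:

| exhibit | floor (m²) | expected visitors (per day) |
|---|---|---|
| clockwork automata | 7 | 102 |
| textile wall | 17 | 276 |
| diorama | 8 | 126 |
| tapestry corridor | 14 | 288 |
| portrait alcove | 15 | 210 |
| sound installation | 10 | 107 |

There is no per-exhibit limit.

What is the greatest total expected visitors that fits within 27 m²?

414

Taking diorama + tapestry corridor: 22 m² used, 414 in expected visitors.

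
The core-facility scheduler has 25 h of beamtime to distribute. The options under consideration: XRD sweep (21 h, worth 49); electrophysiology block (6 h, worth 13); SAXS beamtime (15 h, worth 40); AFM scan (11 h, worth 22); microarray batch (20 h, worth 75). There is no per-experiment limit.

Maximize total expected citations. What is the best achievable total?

Microarray batch uses 20 of the 25 h and totals 75.
Every other selection either busts 25 h or fails to beat 75.

75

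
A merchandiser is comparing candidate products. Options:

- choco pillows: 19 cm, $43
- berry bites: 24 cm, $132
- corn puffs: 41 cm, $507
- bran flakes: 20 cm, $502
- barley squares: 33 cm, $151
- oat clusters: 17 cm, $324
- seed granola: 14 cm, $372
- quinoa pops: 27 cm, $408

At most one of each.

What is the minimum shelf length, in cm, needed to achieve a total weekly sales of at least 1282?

61

Look for the lowest-shelf combination reaching 1282.
bran flakes + seed granola + quinoa pops: 1282 weekly sales at 61 cm.
No combination under 61 cm hits 1282.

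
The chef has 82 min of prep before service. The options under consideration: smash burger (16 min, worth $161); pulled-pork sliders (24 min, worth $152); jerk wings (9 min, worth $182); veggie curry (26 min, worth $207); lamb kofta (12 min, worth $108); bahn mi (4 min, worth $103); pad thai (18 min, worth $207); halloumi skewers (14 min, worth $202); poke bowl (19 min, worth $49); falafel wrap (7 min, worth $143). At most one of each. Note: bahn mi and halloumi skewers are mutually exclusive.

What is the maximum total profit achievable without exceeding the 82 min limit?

1003

Taking smash burger + jerk wings + veggie curry + bahn mi + pad thai + falafel wrap: 80 min used, 1003 in profit.
The spare 2 min is too small for any remaining dish, and no feasible exchange beats 1003.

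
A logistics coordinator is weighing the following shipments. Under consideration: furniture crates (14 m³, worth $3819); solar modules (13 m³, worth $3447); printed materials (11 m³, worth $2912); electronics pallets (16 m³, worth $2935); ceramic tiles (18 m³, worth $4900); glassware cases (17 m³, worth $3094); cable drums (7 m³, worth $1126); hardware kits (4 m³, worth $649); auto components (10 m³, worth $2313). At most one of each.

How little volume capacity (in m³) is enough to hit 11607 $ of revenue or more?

43

Minimise m³ subject to total revenue ≥ 11607.
furniture crates + printed materials + ceramic tiles: 11631 revenue at 43 m³.
Below 43 m³ the best achievable stays under 11607.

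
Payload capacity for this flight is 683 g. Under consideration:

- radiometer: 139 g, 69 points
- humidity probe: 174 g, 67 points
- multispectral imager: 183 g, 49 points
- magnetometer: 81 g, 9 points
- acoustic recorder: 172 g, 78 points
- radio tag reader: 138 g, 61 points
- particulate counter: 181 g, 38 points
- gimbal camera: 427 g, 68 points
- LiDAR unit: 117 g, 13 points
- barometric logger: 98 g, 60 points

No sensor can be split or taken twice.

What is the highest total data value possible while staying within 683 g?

283

Ranking by ratio (data value/g): barometric logger 0.61, radiometer 0.50, acoustic recorder 0.45.
Taking the top-ratio sensors first gives radiometer + magnetometer + acoustic recorder + radio tag reader + barometric logger for 277 (628 g).
Replace radio tag reader with humidity probe: the trade gains 6 net, giving 283 at 664 g.
Runner-up radiometer + acoustic recorder + radio tag reader + LiDAR unit + barometric logger tops out at 281.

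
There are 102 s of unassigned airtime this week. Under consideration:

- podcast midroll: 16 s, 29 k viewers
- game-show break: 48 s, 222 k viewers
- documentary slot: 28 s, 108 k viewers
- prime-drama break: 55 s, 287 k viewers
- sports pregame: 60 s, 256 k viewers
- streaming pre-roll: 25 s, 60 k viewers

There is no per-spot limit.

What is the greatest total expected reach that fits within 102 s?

444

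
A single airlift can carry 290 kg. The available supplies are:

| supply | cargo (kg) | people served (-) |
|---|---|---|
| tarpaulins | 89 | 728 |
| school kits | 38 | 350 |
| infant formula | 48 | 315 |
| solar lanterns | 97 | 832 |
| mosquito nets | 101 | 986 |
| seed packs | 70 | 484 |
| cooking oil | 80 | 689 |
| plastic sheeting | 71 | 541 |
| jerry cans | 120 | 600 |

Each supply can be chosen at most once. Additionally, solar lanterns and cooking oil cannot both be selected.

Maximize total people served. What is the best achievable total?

2566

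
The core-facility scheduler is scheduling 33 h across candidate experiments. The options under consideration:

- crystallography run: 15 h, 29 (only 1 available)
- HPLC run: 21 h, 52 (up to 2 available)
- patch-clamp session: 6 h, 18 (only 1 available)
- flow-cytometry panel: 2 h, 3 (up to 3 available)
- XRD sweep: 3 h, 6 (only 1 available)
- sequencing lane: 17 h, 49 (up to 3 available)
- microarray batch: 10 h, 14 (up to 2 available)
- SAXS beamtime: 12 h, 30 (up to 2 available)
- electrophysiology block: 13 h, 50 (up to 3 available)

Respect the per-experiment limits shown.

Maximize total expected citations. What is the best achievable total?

118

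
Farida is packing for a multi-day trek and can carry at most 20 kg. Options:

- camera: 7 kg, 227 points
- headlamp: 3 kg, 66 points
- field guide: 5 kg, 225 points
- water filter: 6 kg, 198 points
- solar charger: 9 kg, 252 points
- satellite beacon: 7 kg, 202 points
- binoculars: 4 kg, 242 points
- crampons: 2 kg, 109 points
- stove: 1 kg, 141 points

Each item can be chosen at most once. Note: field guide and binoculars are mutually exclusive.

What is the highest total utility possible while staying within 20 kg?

By utility per kg: stove 141.00, binoculars 60.50, crampons 54.50, field guide 45.00 lead.
Taking camera + water filter + binoculars + crampons + stove: 20 kg used, 917 in utility.
Runner-up water filter + satellite beacon + binoculars + crampons + stove tops out at 892.

917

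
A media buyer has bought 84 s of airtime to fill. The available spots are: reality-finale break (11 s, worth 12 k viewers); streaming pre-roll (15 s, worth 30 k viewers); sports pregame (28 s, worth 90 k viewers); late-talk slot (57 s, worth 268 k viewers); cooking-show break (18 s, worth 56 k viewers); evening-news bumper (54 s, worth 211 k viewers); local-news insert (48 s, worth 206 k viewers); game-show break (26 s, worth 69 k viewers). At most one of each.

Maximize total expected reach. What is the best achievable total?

337

Taking the top-ratio spots first gives late-talk slot + cooking-show break for 324 (75 s).
Dropping cooking-show break frees 18 s; slotting in game-show break (26 s) lifts the total to 337 at 83 s.
The spare 1 s is too small for any remaining spot, and no exchange beats 337.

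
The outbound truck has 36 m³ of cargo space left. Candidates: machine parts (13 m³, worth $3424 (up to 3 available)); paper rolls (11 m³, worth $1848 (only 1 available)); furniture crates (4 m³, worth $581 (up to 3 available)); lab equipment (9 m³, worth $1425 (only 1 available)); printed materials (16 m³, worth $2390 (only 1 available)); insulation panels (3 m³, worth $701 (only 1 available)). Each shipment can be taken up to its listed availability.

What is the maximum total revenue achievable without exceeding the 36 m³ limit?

Ranking by ratio (revenue/m³): machine parts 263.38, insulation panels 233.67, paper rolls 168.00, lab equipment 158.33.
Taking the top-ratio shipments first gives 2×machine parts + furniture crates + insulation panels for 8130 (33 m³).
Replace furniture crates and insulation panels with lab equipment: the trade gains 143 net, giving 8273 at 35 m³.
No other feasible combination exceeds 8273.

8273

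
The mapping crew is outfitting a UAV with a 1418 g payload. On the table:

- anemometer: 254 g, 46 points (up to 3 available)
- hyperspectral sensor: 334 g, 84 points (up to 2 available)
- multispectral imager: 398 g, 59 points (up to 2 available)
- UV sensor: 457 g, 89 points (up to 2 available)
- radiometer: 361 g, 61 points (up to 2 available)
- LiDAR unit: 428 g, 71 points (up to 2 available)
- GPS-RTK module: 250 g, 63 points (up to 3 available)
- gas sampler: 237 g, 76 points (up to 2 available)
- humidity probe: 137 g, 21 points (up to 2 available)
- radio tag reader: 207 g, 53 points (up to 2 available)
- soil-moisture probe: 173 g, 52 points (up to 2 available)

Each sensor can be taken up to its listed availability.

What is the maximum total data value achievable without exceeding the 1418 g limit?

Taking the top-ratio sensors first gives 2×gas sampler + humidity probe + 2×radio tag reader + 2×soil-moisture probe for 383 (1371 g).
Replace humidity probe and 2×radio tag reader with hyperspectral sensor + GPS-RTK module: the trade gains 20 net, giving 403 at 1404 g.
Nothing else within 1418 g beats 403.

403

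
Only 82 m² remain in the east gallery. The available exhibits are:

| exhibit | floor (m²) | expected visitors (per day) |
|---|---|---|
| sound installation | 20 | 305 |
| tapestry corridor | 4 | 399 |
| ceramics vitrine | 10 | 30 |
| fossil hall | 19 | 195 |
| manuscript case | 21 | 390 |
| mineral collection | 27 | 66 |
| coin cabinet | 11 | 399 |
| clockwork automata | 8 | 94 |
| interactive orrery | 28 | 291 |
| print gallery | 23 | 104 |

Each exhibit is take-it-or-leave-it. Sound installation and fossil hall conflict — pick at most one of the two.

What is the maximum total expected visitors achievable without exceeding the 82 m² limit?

1617

Density check — tapestry corridor 99.75, coin cabinet 36.27, manuscript case 18.57, sound installation 15.25 are the best per m².
The ratio ordering already packs tightly: sound installation + tapestry corridor + ceramics vitrine + manuscript case + coin cabinet + clockwork automata, 74 m², 1617.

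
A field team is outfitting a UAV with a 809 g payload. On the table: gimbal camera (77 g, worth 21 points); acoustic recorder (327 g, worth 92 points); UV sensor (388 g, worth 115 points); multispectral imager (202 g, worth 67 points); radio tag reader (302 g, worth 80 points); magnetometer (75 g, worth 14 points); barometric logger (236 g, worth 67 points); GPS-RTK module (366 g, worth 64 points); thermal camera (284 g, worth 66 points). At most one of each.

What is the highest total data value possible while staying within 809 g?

228

A density-first pass picks gimbal camera + UV sensor + multispectral imager + magnetometer — 217 at 742 g.
Dropping multispectral imager and magnetometer frees 277 g; slotting in acoustic recorder (327 g) lifts the total to 228 at 792 g.
An exhaustive check of the 512 subsets confirms 228.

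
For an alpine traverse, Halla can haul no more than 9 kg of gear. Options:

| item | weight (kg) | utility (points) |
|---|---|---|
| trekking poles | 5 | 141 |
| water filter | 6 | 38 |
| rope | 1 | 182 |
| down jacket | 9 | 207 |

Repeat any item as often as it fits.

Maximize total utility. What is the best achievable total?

The ratio ordering already packs tightly: 9×rope, 9 kg, 1638.
Nothing else within 9 kg beats 1638.

1638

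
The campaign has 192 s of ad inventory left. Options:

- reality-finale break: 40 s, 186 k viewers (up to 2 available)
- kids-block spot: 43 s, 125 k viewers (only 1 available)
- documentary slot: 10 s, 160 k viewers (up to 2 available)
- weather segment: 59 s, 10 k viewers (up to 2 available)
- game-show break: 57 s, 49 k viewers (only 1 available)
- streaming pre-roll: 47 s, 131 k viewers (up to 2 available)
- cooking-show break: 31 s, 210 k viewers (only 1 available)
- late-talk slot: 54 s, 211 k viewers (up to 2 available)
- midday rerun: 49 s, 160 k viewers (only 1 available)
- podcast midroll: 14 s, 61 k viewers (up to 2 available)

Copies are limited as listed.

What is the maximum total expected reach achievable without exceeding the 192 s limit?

Filling by ratio: 2×reality-finale break + 2×documentary slot + cooking-show break + 2×podcast midroll for 1024, with 33 s left unused.
Dropping 2×podcast midroll frees 28 s; slotting in late-talk slot (54 s) lifts the total to 1113 at 185 s.
No other feasible combination exceeds 1113.

1113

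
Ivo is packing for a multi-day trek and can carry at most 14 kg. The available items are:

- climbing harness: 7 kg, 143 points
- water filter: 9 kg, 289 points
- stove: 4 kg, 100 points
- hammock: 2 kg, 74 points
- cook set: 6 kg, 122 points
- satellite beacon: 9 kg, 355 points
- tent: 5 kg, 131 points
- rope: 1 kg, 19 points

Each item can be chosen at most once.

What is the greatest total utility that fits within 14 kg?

The ratio heuristic lands on hammock + satellite beacon + rope (448) but leaves 2 kg idle.
The 3 kg tied up in hammock and rope is better spent on tent — total rises to 486 (14 kg).
That's the maximum — no swap from here does better than 486.

486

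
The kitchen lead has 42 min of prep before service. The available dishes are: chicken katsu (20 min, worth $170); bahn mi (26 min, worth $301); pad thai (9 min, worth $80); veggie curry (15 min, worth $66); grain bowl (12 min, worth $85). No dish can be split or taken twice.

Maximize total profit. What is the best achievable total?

386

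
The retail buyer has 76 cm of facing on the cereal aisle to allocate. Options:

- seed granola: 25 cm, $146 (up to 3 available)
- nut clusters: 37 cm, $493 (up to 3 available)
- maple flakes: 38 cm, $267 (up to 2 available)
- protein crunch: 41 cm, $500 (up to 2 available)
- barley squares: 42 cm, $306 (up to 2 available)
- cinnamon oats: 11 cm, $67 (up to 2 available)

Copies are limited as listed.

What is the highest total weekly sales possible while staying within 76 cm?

986

2×nut clusters uses 74 of the 76 cm and totals 986.
No other feasible combination exceeds 986.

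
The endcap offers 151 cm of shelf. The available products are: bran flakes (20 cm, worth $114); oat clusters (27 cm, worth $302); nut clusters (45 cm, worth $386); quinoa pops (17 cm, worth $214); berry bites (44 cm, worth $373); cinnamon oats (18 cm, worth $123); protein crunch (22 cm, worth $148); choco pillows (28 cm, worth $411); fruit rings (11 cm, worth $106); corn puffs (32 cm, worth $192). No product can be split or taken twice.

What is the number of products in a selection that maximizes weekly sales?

6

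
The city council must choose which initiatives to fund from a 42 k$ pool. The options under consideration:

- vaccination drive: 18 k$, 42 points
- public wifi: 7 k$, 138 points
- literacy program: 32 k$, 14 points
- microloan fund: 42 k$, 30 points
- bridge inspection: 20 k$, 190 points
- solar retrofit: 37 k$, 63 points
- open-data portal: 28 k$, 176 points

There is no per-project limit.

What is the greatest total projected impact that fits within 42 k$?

828

By projected impact per k$: public wifi 19.71, bridge inspection 9.50, open-data portal 6.29, vaccination drive 2.33 lead.
Best packing: 6×public wifi — 42 k$, 828 total.
Nothing else within 42 k$ beats 828.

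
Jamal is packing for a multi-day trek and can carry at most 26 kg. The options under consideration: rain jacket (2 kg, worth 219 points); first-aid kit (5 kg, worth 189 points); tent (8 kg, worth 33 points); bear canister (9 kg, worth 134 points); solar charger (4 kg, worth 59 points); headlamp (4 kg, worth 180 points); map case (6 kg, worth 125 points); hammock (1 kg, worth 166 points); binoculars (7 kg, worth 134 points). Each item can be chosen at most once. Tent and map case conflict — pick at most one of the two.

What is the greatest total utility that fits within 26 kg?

By utility per kg: hammock 166.00, rain jacket 109.50, headlamp 45.00, first-aid kit 37.80 lead.
Rain jacket + first-aid kit + headlamp + map case + hammock + binoculars uses 25 of the 26 kg and totals 1013.

1013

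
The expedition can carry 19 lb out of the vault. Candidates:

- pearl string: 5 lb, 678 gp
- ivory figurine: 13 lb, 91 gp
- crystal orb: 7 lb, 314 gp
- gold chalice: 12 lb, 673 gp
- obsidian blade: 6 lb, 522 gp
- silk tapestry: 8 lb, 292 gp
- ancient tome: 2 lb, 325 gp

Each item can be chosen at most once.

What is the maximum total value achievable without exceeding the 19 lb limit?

1676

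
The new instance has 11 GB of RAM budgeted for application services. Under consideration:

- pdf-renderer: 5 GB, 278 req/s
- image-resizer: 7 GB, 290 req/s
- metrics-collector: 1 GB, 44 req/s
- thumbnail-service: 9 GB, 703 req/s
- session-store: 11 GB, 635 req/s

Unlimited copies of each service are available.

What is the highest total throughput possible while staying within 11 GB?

791

2×metrics-collector + thumbnail-service uses 11 of the 11 GB and totals 791.
Nothing else within 11 GB beats 791.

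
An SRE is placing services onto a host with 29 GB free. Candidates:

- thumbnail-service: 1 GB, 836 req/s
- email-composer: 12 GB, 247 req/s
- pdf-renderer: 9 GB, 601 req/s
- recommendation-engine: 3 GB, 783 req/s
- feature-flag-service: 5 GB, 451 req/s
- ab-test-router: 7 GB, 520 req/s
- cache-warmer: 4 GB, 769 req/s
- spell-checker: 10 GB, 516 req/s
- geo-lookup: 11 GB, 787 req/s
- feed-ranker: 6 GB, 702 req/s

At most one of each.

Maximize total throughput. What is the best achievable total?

4142

Taking the top-ratio services first gives thumbnail-service + recommendation-engine + feature-flag-service + ab-test-router + cache-warmer + feed-ranker for 4061 (26 GB).
Dropping ab-test-router frees 7 GB; slotting in pdf-renderer (9 GB) lifts the total to 4142 at 28 GB.
Runner-up thumbnail-service + recommendation-engine + feature-flag-service + ab-test-router + cache-warmer + feed-ranker tops out at 4061.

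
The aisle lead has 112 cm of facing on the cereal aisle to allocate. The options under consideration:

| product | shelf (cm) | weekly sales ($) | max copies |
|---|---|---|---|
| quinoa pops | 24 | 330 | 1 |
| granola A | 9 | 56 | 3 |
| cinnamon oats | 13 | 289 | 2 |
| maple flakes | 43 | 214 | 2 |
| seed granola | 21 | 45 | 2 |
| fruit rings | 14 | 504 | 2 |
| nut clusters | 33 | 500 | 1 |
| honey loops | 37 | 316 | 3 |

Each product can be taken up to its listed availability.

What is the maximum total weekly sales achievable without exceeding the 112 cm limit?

2416

Best packing: quinoa pops + 2×cinnamon oats + 2×fruit rings + nut clusters — 111 cm, 2416 total.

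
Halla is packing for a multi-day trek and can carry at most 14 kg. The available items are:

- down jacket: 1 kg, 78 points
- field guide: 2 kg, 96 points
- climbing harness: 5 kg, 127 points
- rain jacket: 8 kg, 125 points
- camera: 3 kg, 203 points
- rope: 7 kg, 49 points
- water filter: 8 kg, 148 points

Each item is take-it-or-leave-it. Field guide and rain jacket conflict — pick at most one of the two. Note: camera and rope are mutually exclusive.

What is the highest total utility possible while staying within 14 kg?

525

Taking the top-ratio items first gives down jacket + field guide + climbing harness + camera for 504 (11 kg).
The 5 kg tied up in climbing harness is better spent on water filter — total rises to 525 (14 kg).
An exhaustive check of the 128 subsets confirms 525.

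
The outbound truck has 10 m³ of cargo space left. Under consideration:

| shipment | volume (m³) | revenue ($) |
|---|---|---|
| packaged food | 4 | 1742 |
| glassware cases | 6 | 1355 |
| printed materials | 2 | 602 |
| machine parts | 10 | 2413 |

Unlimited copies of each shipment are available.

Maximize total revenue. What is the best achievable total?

Best packing: 2×packaged food + printed materials — 10 m³, 4086 total.
Every other selection either busts 10 m³ or fails to beat 4086.

4086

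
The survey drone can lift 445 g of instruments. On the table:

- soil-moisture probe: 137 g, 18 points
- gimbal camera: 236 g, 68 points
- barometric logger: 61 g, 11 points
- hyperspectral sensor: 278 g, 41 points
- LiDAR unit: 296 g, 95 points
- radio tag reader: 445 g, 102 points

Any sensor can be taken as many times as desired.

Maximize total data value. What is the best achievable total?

117

2×barometric logger + LiDAR unit uses 418 of the 445 g and totals 117.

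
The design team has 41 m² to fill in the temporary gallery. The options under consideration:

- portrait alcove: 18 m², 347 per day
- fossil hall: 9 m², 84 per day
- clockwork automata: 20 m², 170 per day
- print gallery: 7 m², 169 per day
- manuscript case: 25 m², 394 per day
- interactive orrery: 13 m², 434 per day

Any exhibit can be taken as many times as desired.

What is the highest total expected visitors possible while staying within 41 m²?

By expected visitors per m²: interactive orrery 33.38, print gallery 24.14, portrait alcove 19.28 lead.
The ratio ordering already packs tightly: 3×interactive orrery, 39 m², 1302.
Every other selection either busts 41 m² or fails to beat 1302.

1302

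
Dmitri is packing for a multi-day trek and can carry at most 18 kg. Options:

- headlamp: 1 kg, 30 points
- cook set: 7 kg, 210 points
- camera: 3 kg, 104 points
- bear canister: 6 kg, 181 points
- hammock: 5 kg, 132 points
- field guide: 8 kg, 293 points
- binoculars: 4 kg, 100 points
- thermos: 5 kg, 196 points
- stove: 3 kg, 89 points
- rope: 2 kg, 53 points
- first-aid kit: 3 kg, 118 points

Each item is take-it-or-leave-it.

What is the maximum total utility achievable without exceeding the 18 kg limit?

Density check — first-aid kit 39.33, thermos 39.20, field guide 36.62, camera 34.67 are the best per kg.
A density-first pass picks headlamp + field guide + thermos + first-aid kit — 637 at 17 kg.
Replace headlamp with rope: the trade gains 23 net, giving 660 at 18 kg.
Next best is camera + field guide + thermos + rope at 646 (18 kg) — short by 14.

660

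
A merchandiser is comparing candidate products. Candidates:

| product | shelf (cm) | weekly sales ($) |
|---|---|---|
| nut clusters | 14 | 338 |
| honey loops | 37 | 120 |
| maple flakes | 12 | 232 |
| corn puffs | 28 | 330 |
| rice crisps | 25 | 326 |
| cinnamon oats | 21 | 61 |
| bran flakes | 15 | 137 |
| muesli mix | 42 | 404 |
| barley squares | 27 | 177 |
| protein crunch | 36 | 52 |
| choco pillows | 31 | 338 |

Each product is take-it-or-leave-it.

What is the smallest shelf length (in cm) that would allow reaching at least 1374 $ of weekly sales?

Need the lightest bundle worth ≥ 1374.
Taking nut clusters + maple flakes + corn puffs + bran flakes + choco pillows gives 1375 (≥ 1374) for 100 cm.
Below 100 cm the best achievable stays under 1374.

100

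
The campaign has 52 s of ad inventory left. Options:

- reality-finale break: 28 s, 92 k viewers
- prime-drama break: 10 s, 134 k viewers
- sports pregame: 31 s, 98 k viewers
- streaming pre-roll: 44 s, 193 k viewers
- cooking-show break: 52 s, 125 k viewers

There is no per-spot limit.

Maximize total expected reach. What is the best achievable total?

670

Density check — prime-drama break 13.40, streaming pre-roll 4.39, reality-finale break 3.29, sports pregame 3.16 are the best per s.
Best packing: 5×prime-drama break — 50 s, 670 total.
Nothing else within 52 s beats 670.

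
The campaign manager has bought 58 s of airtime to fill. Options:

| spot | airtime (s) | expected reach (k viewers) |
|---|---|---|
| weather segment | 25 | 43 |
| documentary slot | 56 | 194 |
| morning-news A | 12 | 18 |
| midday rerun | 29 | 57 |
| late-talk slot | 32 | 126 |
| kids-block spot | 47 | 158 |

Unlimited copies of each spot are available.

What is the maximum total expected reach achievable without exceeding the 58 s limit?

Density check — late-talk slot 3.94, documentary slot 3.46, kids-block spot 3.36 are the best per s.
Filling by ratio: weather segment + late-talk slot for 169, with 1 s left unused.
Replace weather segment and late-talk slot with documentary slot: the trade gains 25 net, giving 194 at 56 s.

194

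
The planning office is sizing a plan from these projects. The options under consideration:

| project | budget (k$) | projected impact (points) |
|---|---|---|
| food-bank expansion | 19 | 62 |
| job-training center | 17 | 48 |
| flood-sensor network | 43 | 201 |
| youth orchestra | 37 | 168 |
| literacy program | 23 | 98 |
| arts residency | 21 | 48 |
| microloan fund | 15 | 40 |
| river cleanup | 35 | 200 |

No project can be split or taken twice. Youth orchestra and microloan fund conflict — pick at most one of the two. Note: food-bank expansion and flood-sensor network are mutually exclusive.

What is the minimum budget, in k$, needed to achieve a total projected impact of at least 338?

72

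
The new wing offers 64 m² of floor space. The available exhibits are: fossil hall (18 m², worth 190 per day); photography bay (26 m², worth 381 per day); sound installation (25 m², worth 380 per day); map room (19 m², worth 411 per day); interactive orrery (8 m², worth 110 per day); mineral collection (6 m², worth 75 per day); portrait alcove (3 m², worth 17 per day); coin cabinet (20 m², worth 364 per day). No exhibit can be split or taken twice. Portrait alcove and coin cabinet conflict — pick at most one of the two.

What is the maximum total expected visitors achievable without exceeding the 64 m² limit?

1155

Taking sound installation + map room + coin cabinet: 64 m² used, 1155 in expected visitors.
The closest alternative, fossil hall + map room + mineral collection + coin cabinet, reaches only 1040.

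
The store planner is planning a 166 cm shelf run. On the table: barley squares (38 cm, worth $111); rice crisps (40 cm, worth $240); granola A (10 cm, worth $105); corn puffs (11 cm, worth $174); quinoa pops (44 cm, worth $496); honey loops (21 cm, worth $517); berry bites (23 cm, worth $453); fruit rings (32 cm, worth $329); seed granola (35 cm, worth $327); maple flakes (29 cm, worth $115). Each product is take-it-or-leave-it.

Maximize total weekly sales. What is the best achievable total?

2296

The ratio heuristic lands on granola A + corn puffs + quinoa pops + honey loops + berry bites + fruit rings (2074) but leaves 25 cm idle.
Dropping granola A frees 10 cm; slotting in seed granola (35 cm) lifts the total to 2296 at 166 cm.
Every other selection either busts 166 cm or fails to beat 2296.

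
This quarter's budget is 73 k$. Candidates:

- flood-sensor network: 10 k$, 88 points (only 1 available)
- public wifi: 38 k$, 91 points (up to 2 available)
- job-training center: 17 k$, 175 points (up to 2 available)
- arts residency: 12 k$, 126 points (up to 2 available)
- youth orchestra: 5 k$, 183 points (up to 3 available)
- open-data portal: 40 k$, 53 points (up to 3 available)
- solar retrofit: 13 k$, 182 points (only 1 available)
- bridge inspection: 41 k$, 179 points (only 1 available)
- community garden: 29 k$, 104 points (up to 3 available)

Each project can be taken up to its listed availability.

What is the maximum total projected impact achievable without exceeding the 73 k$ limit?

Ranking by ratio (projected impact/k$): youth orchestra 36.60, solar retrofit 14.00, arts residency 10.50, job-training center 10.29.
A density-first pass picks job-training center + 2×arts residency + 3×youth orchestra + solar retrofit — 1158 at 69 k$.
The 24 k$ tied up in 2×arts residency is better spent on flood-sensor network + job-training center — total rises to 1169 (72 k$).
No other feasible combination exceeds 1169.

1169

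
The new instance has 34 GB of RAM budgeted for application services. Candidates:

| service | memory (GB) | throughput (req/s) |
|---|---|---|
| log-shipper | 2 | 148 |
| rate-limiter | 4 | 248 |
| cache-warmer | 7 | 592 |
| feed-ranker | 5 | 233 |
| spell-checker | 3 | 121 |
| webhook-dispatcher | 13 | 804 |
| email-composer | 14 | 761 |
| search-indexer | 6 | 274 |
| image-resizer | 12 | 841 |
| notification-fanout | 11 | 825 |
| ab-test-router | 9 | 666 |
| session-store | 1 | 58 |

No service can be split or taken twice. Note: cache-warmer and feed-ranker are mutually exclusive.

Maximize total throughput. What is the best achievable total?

2537

Density check — cache-warmer 84.57, notification-fanout 75.00, log-shipper 74.00, ab-test-router 74.00 are the best per GB.
Log-shipper + rate-limiter + cache-warmer + notification-fanout + ab-test-router + session-store uses 34 of the 34 GB and totals 2537.
Next best is rate-limiter + cache-warmer + image-resizer + notification-fanout at 2506 (34 GB) — short by 31.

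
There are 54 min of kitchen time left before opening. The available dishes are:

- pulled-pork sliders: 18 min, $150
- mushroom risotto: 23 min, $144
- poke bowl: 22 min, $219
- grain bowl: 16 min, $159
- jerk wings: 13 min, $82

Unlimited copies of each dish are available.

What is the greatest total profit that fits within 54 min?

Ranking by ratio (profit/min): poke bowl 9.95, grain bowl 9.94, pulled-pork sliders 8.33.
Taking the top-ratio dishes first gives 2×poke bowl for 438 (44 min).
Dropping poke bowl frees 22 min; slotting in 2×grain bowl (32 min) lifts the total to 537 at 54 min.
Every other selection either busts 54 min or fails to beat 537.

537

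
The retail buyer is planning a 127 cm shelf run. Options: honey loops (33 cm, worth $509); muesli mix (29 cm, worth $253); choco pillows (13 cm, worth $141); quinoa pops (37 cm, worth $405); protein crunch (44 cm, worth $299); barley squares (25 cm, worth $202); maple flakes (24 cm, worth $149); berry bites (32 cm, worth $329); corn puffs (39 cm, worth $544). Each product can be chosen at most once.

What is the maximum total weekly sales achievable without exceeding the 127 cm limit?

1599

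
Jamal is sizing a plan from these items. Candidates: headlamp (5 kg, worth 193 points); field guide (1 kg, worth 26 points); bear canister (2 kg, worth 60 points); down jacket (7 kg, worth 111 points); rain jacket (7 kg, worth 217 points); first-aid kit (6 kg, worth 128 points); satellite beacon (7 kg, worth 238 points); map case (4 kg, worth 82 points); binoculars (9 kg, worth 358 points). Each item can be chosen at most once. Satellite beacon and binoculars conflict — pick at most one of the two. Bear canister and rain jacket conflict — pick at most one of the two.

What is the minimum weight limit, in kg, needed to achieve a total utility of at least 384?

Need the lightest bundle worth ≥ 384.
field guide + binoculars: 384 utility at 10 kg.
Any bundle with less than 10 kg falls short of 384.

10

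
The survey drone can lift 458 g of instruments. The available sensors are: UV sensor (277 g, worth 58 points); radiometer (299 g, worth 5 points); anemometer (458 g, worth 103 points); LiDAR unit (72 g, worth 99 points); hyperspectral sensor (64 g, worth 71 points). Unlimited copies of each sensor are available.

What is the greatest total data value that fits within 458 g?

Best packing: 6×LiDAR unit — 432 g, 594 total.
That's the maximum — no swap from here does better than 594.

594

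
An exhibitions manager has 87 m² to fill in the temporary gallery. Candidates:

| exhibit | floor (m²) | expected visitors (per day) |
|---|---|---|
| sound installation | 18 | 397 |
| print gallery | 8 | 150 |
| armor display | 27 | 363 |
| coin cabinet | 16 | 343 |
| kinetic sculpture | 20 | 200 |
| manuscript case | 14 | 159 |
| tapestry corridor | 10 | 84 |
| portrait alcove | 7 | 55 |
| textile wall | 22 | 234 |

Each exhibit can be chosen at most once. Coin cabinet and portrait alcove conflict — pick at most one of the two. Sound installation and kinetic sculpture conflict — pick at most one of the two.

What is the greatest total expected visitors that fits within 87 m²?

Sound installation + print gallery + armor display + coin cabinet + manuscript case uses 83 of the 87 m² and totals 1412.
Next best is sound installation + armor display + coin cabinet + manuscript case + tapestry corridor at 1346 (85 m²) — short by 66.

1412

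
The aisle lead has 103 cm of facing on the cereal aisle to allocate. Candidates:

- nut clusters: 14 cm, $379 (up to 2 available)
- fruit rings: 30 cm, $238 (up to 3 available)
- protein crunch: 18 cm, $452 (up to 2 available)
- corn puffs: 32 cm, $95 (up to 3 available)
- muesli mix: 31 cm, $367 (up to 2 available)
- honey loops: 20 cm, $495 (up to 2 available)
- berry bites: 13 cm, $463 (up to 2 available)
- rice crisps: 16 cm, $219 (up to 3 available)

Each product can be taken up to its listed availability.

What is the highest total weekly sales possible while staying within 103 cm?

2820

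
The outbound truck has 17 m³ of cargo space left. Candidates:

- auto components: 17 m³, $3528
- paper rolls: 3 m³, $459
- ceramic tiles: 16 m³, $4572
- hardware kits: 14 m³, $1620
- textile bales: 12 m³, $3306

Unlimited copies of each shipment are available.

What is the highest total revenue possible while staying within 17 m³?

Ranking by ratio (revenue/m³): ceramic tiles 285.75, textile bales 275.50, auto components 207.53.
Taking ceramic tiles: 16 m³ used, 4572 in revenue.
Nothing else within 17 m³ beats 4572.

4572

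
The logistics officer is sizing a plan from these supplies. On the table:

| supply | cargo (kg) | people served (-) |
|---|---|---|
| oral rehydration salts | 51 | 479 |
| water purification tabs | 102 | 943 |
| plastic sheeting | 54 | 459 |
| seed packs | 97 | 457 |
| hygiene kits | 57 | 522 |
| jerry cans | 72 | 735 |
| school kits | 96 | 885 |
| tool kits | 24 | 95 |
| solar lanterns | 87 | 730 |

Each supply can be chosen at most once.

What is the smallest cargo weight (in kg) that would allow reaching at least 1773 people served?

198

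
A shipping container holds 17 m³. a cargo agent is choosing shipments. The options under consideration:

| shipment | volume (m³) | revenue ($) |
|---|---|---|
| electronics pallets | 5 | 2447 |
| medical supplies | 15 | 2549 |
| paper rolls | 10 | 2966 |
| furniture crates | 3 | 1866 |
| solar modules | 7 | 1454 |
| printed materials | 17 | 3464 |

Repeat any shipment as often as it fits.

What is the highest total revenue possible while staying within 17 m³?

Taking the top-ratio shipments first gives 5×furniture crates for 9330 (15 m³).
The 3 m³ tied up in furniture crates is better spent on electronics pallets — total rises to 9911 (17 m³).
Nothing else within 17 m³ beats 9911.

9911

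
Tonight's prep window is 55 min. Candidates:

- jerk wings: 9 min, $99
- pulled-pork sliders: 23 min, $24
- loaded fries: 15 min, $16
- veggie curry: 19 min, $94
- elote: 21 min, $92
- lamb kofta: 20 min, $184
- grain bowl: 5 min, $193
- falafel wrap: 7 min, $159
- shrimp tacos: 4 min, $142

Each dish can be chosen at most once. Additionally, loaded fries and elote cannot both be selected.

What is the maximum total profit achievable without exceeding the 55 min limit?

777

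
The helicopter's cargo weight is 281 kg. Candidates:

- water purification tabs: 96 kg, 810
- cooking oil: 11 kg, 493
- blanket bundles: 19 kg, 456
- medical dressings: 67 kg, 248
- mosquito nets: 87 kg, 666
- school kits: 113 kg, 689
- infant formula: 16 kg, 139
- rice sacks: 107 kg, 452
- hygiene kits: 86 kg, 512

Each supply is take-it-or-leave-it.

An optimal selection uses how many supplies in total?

Optimal total is 2673.
One optimal bundle: water purification tabs + cooking oil + blanket bundles + medical dressings + mosquito nets (280 kg).
Every optimal selection uses 5 supplies.

5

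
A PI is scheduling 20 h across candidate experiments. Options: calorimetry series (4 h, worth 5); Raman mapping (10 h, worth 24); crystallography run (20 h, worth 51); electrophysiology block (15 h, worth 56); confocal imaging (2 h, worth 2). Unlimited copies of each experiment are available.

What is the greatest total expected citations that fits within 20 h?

61

Calorimetry series + electrophysiology block uses 19 of the 20 h and totals 61.
Nothing else within 20 h beats 61.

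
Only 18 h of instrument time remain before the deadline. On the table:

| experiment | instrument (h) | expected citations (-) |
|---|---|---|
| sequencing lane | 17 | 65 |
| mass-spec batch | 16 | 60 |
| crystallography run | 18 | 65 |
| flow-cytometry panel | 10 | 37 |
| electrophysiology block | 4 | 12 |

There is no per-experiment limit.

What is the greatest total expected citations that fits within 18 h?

65

Taking sequencing lane: 17 h used, 65 in expected citations.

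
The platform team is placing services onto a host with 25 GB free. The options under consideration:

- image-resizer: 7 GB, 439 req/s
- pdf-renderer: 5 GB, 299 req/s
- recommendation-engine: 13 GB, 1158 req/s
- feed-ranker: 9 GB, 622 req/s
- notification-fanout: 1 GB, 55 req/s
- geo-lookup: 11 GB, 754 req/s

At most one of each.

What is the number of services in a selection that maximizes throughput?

3

Best achievable throughput is 1967.
One optimal bundle: recommendation-engine + notification-fanout + geo-lookup (25 GB).
All optima have 3 services.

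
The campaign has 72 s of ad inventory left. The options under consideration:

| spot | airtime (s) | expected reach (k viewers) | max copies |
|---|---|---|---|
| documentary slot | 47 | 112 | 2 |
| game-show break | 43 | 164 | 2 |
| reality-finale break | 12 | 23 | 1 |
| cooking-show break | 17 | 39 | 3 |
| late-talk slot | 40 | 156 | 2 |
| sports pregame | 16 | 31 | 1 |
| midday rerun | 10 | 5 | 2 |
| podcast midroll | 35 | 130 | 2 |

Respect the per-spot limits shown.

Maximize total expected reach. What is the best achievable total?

Greedy by ratio would take reality-finale break + cooking-show break + late-talk slot: 69 s used, total 218.
Dropping reality-finale break and cooking-show break and late-talk slot frees 69 s; slotting in 2×podcast midroll (70 s) lifts the total to 260 at 70 s.
No other feasible combination exceeds 260.

260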